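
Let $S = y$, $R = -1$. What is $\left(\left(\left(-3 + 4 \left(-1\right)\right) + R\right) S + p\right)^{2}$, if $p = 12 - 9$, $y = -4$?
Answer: $1225$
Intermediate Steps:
$S = -4$
$p = 3$ ($p = 12 - 9 = 3$)
$\left(\left(\left(-3 + 4 \left(-1\right)\right) + R\right) S + p\right)^{2} = \left(\left(\left(-3 + 4 \left(-1\right)\right) - 1\right) \left(-4\right) + 3\right)^{2} = \left(\left(\left(-3 - 4\right) - 1\right) \left(-4\right) + 3\right)^{2} = \left(\left(-7 - 1\right) \left(-4\right) + 3\right)^{2} = \left(\left(-8\right) \left(-4\right) + 3\right)^{2} = \left(32 + 3\right)^{2} = 35^{2} = 1225$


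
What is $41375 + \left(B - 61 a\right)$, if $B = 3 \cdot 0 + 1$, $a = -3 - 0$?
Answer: $41559$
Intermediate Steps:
$a = -3$ ($a = -3 + 0 = -3$)
$B = 1$ ($B = 0 + 1 = 1$)
$41375 + \left(B - 61 a\right) = 41375 + \left(1 - -183\right) = 41375 + \left(1 + 183\right) = 41375 + 184 = 41559$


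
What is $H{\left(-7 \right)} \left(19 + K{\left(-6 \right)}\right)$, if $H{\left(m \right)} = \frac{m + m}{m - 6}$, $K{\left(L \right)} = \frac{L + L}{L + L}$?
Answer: $\frac{280}{13} \approx 21.538$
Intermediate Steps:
$K{\left(L \right)} = 1$ ($K{\left(L \right)} = \frac{2 L}{2 L} = 2 L \frac{1}{2 L} = 1$)
$H{\left(m \right)} = \frac{2 m}{-6 + m}$
$H{\left(-7 \right)} \left(19 + K{\left(-6 \right)}\right) = 2 \left(-7\right) \frac{1}{-6 - 7} \left(19 + 1\right) = 2 \left(-7\right) \frac{1}{-13} \cdot 20 = 2 \left(-7\right) \left(- \frac{1}{13}\right) 20 = \frac{14}{13} \cdot 20 = \frac{280}{13}$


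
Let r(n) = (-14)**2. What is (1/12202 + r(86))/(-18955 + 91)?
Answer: -2391593/230178528 ≈ -0.010390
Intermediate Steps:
r(n) = 196
(1/12202 + r(86))/(-18955 + 91) = (1/12202 + 196)/(-18955 + 91) = (1/12202 + 196)/(-18864) = (2391593/12202)*(-1/18864) = -2391593/230178528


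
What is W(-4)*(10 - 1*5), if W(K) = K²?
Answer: 80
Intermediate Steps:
W(-4)*(10 - 1*5) = (-4)²*(10 - 1*5) = 16*(10 - 5) = 16*5 = 80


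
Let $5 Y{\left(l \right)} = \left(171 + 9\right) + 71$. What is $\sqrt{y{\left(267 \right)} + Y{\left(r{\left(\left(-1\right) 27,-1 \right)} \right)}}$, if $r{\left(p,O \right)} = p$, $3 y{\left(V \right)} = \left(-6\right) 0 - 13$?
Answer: $\frac{4 \sqrt{645}}{15} \approx 6.7725$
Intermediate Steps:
$y{\left(V \right)} = - \frac{13}{3}$ ($y{\left(V \right)} = \frac{\left(-6\right) 0 - 13}{3} = \frac{0 - 13}{3} = \frac{1}{3} \left(-13\right) = - \frac{13}{3}$)
$Y{\left(l \right)} = \frac{251}{5}$ ($Y{\left(l \right)} = \frac{\left(171 + 9\right) + 71}{5} = \frac{180 + 71}{5} = \frac{1}{5} \cdot 251 = \frac{251}{5}$)
$\sqrt{y{\left(267 \right)} + Y{\left(r{\left(\left(-1\right) 27,-1 \right)} \right)}} = \sqrt{- \frac{13}{3} + \frac{251}{5}} = \sqrt{\frac{688}{15}} = \frac{4 \sqrt{645}}{15}$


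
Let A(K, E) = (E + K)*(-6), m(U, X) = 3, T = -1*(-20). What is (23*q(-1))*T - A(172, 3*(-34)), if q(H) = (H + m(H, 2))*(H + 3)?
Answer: 2260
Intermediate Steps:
T = 20
q(H) = (3 + H)² (q(H) = (H + 3)*(H + 3) = (3 + H)*(3 + H) = (3 + H)²)
A(K, E) = -6*E - 6*K
(23*q(-1))*T - A(172, 3*(-34)) = (23*(9 + (-1)² + 6*(-1)))*20 - (-18*(-34) - 6*172) = (23*(9 + 1 - 6))*20 - (-6*(-102) - 1032) = (23*4)*20 - (612 - 1032) = 92*20 - 1*(-420) = 1840 + 420 = 2260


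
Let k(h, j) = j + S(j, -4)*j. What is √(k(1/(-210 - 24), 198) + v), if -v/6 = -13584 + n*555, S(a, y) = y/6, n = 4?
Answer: 5*√2730 ≈ 261.25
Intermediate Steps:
S(a, y) = y/6 (S(a, y) = y*(⅙) = y/6)
k(h, j) = j/3 (k(h, j) = j + ((⅙)*(-4))*j = j - 2*j/3 = j/3)
v = 68184 (v = -6*(-13584 + 4*555) = -6*(-13584 + 2220) = -6*(-11364) = 68184)
√(k(1/(-210 - 24), 198) + v) = √((⅓)*198 + 68184) = √(66 + 68184) = √68250 = 5*√2730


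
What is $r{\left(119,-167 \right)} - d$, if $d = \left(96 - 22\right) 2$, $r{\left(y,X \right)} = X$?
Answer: $-315$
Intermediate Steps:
$d = 148$ ($d = 74 \cdot 2 = 148$)
$r{\left(119,-167 \right)} - d = -167 - 148 = -315$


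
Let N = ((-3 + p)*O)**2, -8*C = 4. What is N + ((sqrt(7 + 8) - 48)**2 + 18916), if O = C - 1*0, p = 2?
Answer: 84941/4 - 96*sqrt(15) ≈ 20863.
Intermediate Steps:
C = -1/2 (C = -1/8*4 = -1/2 ≈ -0.50000)
O = -1/2 (O = -1/2 - 1*0 = -1/2 + 0 = -1/2 ≈ -0.50000)
N = 1/4 (N = ((-3 + 2)*(-1/2))**2 = (-1*(-1/2))**2 = (1/2)**2 = 1/4 ≈ 0.25000)
N + ((sqrt(7 + 8) - 48)**2 + 18916) = 1/4 + ((sqrt(7 + 8) - 48)**2 + 18916) = 1/4 + ((sqrt(15) - 48)**2 + 18916) = 1/4 + ((-48 + sqrt(15))**2 + 18916) = 1/4 + (18916 + (-48 + sqrt(15))**2) = 75665/4 + (-48 + sqrt(15))**2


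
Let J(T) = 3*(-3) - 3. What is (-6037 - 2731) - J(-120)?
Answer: -8756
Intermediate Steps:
J(T) = -12 (J(T) = -9 - 3 = -12)
(-6037 - 2731) - J(-120) = (-6037 - 2731) - 1*(-12) = -8768 + 12 = -8756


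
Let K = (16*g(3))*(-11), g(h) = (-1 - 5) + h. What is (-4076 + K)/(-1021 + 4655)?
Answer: -1774/1817 ≈ -0.97633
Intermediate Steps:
g(h) = -6 + h
K = 528 (K = (16*(-6 + 3))*(-11) = (16*(-3))*(-11) = -48*(-11) = 528)
(-4076 + K)/(-1021 + 4655) = (-4076 + 528)/(-1021 + 4655) = -3548/3634 = -3548*1/3634 = -1774/1817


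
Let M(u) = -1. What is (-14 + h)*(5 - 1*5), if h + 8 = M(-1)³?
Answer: 0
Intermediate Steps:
h = -9 (h = -8 + (-1)³ = -8 - 1 = -9)
(-14 + h)*(5 - 1*5) = (-14 - 9)*(5 - 1*5) = -23*(5 - 5) = -23*0 = 0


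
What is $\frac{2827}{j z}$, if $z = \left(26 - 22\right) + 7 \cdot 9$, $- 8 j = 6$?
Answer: $- \frac{11308}{201} \approx -56.259$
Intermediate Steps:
$j = - \frac{3}{4}$ ($j = \left(- \frac{1}{8}\right) 6 = - \frac{3}{4} \approx -0.75$)
$z = 67$ ($z = 4 + 63 = 67$)
$\frac{2827}{j z} = \frac{2827}{\left(- \frac{3}{4}\right) 67} = \frac{2827}{- \frac{201}{4}} = 2827 \left(- \frac{4}{201}\right) = - \frac{11308}{201}$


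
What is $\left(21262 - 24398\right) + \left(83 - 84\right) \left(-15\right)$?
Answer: $-3121$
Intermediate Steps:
$\left(21262 - 24398\right) + \left(83 - 84\right) \left(-15\right) = -3136 - -15 = -3136 + 15 = -3121$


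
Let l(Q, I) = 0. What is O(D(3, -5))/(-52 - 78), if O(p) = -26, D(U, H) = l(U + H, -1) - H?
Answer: 1/5 ≈ 0.20000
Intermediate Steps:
D(U, H) = -H (D(U, H) = 0 - H = -H)
O(D(3, -5))/(-52 - 78) = -26/(-52 - 78) = -26/(-130) = -26*(-1/130) = 1/5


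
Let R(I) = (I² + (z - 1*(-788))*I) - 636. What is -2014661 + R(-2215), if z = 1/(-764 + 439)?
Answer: 74458463/65 ≈ 1.1455e+6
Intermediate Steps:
z = -1/325 (z = 1/(-325) = -1/325 ≈ -0.0030769)
R(I) = -636 + I² + 256099*I/325 (R(I) = (I² + (-1/325 - 1*(-788))*I) - 636 = (I² + (-1/325 + 788)*I) - 636 = (I² + 256099*I/325) - 636 = -636 + I² + 256099*I/325)
-2014661 + R(-2215) = -2014661 + (-636 + (-2215)² + (256099/325)*(-2215)) = -2014661 + (-636 + 4906225 - 113451857/65) = -2014661 + 205411428/65 = 74458463/65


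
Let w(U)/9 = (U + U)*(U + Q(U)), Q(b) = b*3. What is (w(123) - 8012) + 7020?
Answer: 1088296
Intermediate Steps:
Q(b) = 3*b
w(U) = 72*U**2 (w(U) = 9*((U + U)*(U + 3*U)) = 9*((2*U)*(4*U)) = 9*(8*U**2) = 72*U**2)
(w(123) - 8012) + 7020 = (72*123**2 - 8012) + 7020 = (72*15129 - 8012) + 7020 = (1089288 - 8012) + 7020 = 1081276 + 7020 = 1088296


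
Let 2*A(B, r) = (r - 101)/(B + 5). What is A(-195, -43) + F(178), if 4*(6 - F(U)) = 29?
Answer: -331/380 ≈ -0.87105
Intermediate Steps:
F(U) = -5/4 (F(U) = 6 - 1/4*29 = 6 - 29/4 = -5/4)
A(B, r) = (-101 + r)/(2*(5 + B)) (A(B, r) = ((r - 101)/(B + 5))/2 = ((-101 + r)/(5 + B))/2 = (-101 + r)/(2*(5 + B)))
A(-195, -43) + F(178) = (-101 - 43)/(2*(5 - 195)) - 5/4 = (1/2)*(-144)/(-190) - 5/4 = (1/2)*(-1/190)*(-144) - 5/4 = 36/95 - 5/4 = -331/380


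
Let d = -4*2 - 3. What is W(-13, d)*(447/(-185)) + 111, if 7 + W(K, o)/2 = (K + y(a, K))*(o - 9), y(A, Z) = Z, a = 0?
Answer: -438087/185 ≈ -2368.0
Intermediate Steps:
d = -11 (d = -8 - 3 = -11)
W(K, o) = -14 + 4*K*(-9 + o) (W(K, o) = -14 + 2*((K + K)*(o - 9)) = -14 + 2*((2*K)*(-9 + o)) = -14 + 2*(2*K*(-9 + o)) = -14 + 4*K*(-9 + o))
W(-13, d)*(447/(-185)) + 111 = (-14 - 36*(-13) + 4*(-13)*(-11))*(447/(-185)) + 111 = (-14 + 468 + 572)*(447*(-1/185)) + 111 = 1026*(-447/185) + 111 = -458622/185 + 111 = -438087/185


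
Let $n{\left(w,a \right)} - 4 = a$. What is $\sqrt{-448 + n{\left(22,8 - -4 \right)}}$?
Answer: $12 i \sqrt{3} \approx 20.785 i$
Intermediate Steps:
$n{\left(w,a \right)} = 4 + a$
$\sqrt{-448 + n{\left(22,8 - -4 \right)}} = \sqrt{-448 + \left(4 + \left(8 - -4\right)\right)} = \sqrt{-448 + \left(4 + \left(8 + 4\right)\right)} = \sqrt{-448 + \left(4 + 12\right)} = \sqrt{-448 + 16} = \sqrt{-432} = 12 i \sqrt{3}$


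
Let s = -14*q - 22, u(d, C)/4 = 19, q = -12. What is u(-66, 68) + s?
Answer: 222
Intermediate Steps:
u(d, C) = 76 (u(d, C) = 4*19 = 76)
s = 146 (s = -14*(-12) - 22 = 168 - 22 = 146)
u(-66, 68) + s = 76 + 146 = 222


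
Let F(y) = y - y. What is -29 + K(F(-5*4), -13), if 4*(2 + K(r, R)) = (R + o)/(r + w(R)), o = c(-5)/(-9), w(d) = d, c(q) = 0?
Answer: -123/4 ≈ -30.750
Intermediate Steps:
F(y) = 0
o = 0 (o = 0/(-9) = 0*(-⅑) = 0)
K(r, R) = -2 + R/(4*(R + r)) (K(r, R) = -2 + ((R + 0)/(r + R))/4 = -2 + (R/(R + r))/4 = -2 + R/(4*(R + r)))
-29 + K(F(-5*4), -13) = -29 + (-2*0 - 7/4*(-13))/(-13 + 0) = -29 + (0 + 91/4)/(-13) = -29 - 1/13*91/4 = -29 - 7/4 = -123/4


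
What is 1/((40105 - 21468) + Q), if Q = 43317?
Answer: 1/61954 ≈ 1.6141e-5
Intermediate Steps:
1/((40105 - 21468) + Q) = 1/((40105 - 21468) + 43317) = 1/(18637 + 43317) = 1/61954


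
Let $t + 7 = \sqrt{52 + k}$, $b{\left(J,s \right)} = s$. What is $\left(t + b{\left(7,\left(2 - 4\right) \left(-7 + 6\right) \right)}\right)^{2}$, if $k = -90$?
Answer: $\left(-5 + i \sqrt{38}\right)^{2} \approx -13.0 - 61.644 i$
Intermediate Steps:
$t = -7 + i \sqrt{38}$ ($t = -7 + \sqrt{52 - 90} = -7 + \sqrt{-38} = -7 + i \sqrt{38} \approx -7.0 + 6.1644 i$)
$\left(t + b{\left(7,\left(2 - 4\right) \left(-7 + 6\right) \right)}\right)^{2} = \left(\left(-7 + i \sqrt{38}\right) + \left(2 - 4\right) \left(-7 + 6\right)\right)^{2} = \left(\left(-7 + i \sqrt{38}\right) - -2\right)^{2} = \left(\left(-7 + i \sqrt{38}\right) + 2\right)^{2} = \left(-5 + i \sqrt{38}\right)^{2}$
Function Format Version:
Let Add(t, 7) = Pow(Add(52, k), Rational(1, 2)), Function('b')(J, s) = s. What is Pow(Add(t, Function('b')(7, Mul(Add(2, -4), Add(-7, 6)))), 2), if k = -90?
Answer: Pow(Add(-5, Mul(I, Pow(38, Rational(1, 2)))), 2) ≈ Add(-13.000, Mul(-61.644, I))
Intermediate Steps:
t = Add(-7, Mul(I, Pow(38, Rational(1, 2)))) (t = Add(-7, Pow(Add(52, -90), Rational(1, 2))) = Add(-7, Pow(-38, Rational(1, 2))) = Add(-7, Mul(I, Pow(38, Rational(1, 2)))) ≈ Add(-7.0000, Mul(6.1644, I)))
Pow(Add(t, Function('b')(7, Mul(Add(2, -4), Add(-7, 6)))), 2) = Pow(Add(Add(-7, Mul(I, Pow(38, Rational(1, 2)))), Mul(Add(2, -4), Add(-7, 6))), 2) = Pow(Add(Add(-7, Mul(I, Pow(38, Rational(1, 2)))), Mul(-2, -1)), 2) = Pow(Add(Add(-7, Mul(I, Pow(38, Rational(1, 2)))), 2), 2) = Pow(Add(-5, Mul(I, Pow(38, Rational(1, 2)))), 2)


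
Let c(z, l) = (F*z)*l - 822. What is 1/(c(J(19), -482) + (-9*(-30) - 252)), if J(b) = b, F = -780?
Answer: 1/7142436 ≈ 1.4001e-7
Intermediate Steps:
c(z, l) = -822 - 780*l*z (c(z, l) = (-780*z)*l - 822 = -780*l*z - 822 = -822 - 780*l*z)
1/(c(J(19), -482) + (-9*(-30) - 252)) = 1/((-822 - 780*(-482)*19) + (-9*(-30) - 252)) = 1/((-822 + 7143240) + (270 - 252)) = 1/(7142418 + 18) = 1/7142436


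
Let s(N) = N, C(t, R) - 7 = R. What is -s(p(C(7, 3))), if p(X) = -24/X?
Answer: 12/5 ≈ 2.4000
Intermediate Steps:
C(t, R) = 7 + R
-s(p(C(7, 3))) = -(-24)/(7 + 3) = -(-24)/10 = -1*(-12/5) = 12/5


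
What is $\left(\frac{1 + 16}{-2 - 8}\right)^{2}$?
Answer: $\frac{289}{100} \approx 2.89$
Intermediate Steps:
$\left(\frac{1 + 16}{-2 - 8}\right)^{2} = \left(\frac{17}{-10}\right)^{2} = \left(17 \left(- \frac{1}{10}\right)\right)^{2} = \left(- \frac{17}{10}\right)^{2} = \frac{289}{100}$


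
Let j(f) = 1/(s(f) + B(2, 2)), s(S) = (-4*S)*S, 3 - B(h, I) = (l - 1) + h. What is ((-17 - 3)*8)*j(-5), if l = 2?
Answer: 8/5 ≈ 1.6000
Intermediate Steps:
B(h, I) = 2 - h (B(h, I) = 3 - ((2 - 1) + h) = 3 - (1 + h) = 3 + (-1 - h) = 2 - h)
s(S) = -4*S²
j(f) = -1/(4*f²) (j(f) = 1/(-4*f² + (2 - 1*2)) = 1/(-4*f² + (2 - 2)) = 1/(-4*f² + 0) = 1/(-4*f²) = -1/(4*f²))
((-17 - 3)*8)*j(-5) = ((-17 - 3)*8)*(-¼/(-5)²) = (-20*8)*(-¼*1/25) = -160*(-1/100) = 8/5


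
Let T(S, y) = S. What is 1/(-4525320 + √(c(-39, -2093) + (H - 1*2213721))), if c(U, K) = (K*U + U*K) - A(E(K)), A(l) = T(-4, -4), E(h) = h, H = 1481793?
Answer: -452532/2047852167107 - I*√568670/20478521671070 ≈ -2.2098e-7 - 3.6824e-11*I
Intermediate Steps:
A(l) = -4
c(U, K) = 4 + 2*K*U (c(U, K) = (K*U + U*K) - 1*(-4) = (K*U + K*U) + 4 = 2*K*U + 4 = 4 + 2*K*U)
1/(-4525320 + √(c(-39, -2093) + (H - 1*2213721))) = 1/(-4525320 + √((4 + 2*(-2093)*(-39)) + (1481793 - 1*2213721))) = 1/(-4525320 + √((4 + 163254) + (1481793 - 2213721))) = 1/(-4525320 + √(163258 - 731928)) = 1/(-4525320 + √(-568670)) = 1/(-4525320 + I*√568670)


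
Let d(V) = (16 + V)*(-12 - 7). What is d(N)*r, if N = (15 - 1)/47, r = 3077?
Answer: -44782658/47 ≈ -9.5282e+5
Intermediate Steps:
N = 14/47 (N = 14*(1/47) = 14/47 ≈ 0.29787)
d(V) = -304 - 19*V (d(V) = (16 + V)*(-19) = -304 - 19*V)
d(N)*r = (-304 - 19*14/47)*3077 = (-304 - 266/47)*3077 = -14554/47*3077 = -44782658/47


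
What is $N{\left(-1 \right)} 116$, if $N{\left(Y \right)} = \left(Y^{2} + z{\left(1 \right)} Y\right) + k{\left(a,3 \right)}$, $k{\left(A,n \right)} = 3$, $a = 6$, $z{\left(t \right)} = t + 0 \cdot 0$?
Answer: $348$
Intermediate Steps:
$z{\left(t \right)} = t$ ($z{\left(t \right)} = t + 0 = t$)
$N{\left(Y \right)} = 3 + Y + Y^{2}$ ($N{\left(Y \right)} = \left(Y^{2} + 1 Y\right) + 3 = \left(Y^{2} + Y\right) + 3 = \left(Y + Y^{2}\right) + 3 = 3 + Y + Y^{2}$)
$N{\left(-1 \right)} 116 = \left(3 - 1 + \left(-1\right)^{2}\right) 116 = \left(3 - 1 + 1\right) 116 = 3 \cdot 116 = 348$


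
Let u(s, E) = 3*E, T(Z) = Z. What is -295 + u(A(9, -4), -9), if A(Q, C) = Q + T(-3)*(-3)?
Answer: -322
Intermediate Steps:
A(Q, C) = 9 + Q (A(Q, C) = Q - 3*(-3) = Q + 9 = 9 + Q)
-295 + u(A(9, -4), -9) = -295 + 3*(-9) = -295 - 27 = -322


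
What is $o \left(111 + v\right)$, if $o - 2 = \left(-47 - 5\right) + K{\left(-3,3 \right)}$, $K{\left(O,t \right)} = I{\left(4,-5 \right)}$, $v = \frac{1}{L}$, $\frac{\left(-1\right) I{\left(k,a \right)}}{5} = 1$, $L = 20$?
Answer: $- \frac{24431}{4} \approx -6107.8$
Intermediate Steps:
$I{\left(k,a \right)} = -5$ ($I{\left(k,a \right)} = \left(-5\right) 1 = -5$)
$v = \frac{1}{20} \approx 0.05$
$K{\left(O,t \right)} = -5$
$o = -55$ ($o = 2 - 57 = -55$)
$o \left(111 + v\right) = - 55 \left(111 + \frac{1}{20}\right) = \left(-55\right) \frac{2221}{20} = - \frac{24431}{4}$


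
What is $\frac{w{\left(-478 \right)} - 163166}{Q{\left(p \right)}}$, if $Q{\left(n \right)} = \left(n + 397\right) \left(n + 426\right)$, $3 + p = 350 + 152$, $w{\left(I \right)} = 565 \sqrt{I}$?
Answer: $- \frac{81583}{414400} + \frac{113 i \sqrt{478}}{165760} \approx -0.19687 + 0.014904 i$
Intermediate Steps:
$p = 499$ ($p = -3 + \left(350 + 152\right) = -3 + 502 = 499$)
$Q{\left(n \right)} = \left(397 + n\right) \left(426 + n\right)$
$\frac{w{\left(-478 \right)} - 163166}{Q{\left(p \right)}} = \frac{565 \sqrt{-478} - 163166}{169122 + 499^{2} + 823 \cdot 499} = \frac{565 i \sqrt{478} - 163166}{169122 + 249001 + 410677} = \frac{565 i \sqrt{478} - 163166}{828800} = \left(-163166 + 565 i \sqrt{478}\right) \frac{1}{828800} = - \frac{81583}{414400} + \frac{113 i \sqrt{478}}{165760}$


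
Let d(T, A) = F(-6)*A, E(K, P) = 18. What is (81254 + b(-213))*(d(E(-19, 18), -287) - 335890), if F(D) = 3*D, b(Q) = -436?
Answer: -26728452232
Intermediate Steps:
d(T, A) = -18*A (d(T, A) = (3*(-6))*A = -18*A)
(81254 + b(-213))*(d(E(-19, 18), -287) - 335890) = (81254 - 436)*(-18*(-287) - 335890) = 80818*(5166 - 335890) = 80818*(-330724) = -26728452232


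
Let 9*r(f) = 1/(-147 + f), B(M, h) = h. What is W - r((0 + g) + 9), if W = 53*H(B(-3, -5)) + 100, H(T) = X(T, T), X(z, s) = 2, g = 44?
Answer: 174277/846 ≈ 206.00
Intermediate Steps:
H(T) = 2
r(f) = 1/(9*(-147 + f))
W = 206 (W = 53*2 + 100 = 106 + 100 = 206)
W - r((0 + g) + 9) = 206 - 1/(9*(-147 + ((0 + 44) + 9))) = 206 - 1/(9*(-147 + (44 + 9))) = 206 - 1/(9*(-147 + 53)) = 206 - 1/(9*(-94)) = 206 - (-1)/(9*94) = 206 - 1*(-1/846) = 206 + 1/846 = 174277/846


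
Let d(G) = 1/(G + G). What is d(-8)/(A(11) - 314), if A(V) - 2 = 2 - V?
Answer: 1/5136 ≈ 0.00019470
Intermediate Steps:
A(V) = 4 - V (A(V) = 2 + (2 - V) = 4 - V)
d(G) = 1/(2*G)
d(-8)/(A(11) - 314) = ((1/2)/(-8))/((4 - 1*11) - 314) = ((1/2)*(-1/8))/((4 - 11) - 314) = -1/16/(-7 - 314) = -1/16/(-321) = -1/321*(-1/16) = 1/5136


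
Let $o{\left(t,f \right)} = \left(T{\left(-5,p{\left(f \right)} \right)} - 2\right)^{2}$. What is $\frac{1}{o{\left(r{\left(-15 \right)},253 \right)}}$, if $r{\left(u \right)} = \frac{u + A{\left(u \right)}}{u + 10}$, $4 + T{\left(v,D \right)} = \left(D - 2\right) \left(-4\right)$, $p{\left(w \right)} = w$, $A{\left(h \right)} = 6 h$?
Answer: $\frac{1}{1020100} \approx 9.803 \cdot 10^{-7}$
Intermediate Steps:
$T{\left(v,D \right)} = 4 - 4 D$ ($T{\left(v,D \right)} = -4 + \left(D - 2\right) \left(-4\right) = -4 + \left(-2 + D\right) \left(-4\right) = -4 - \left(-8 + 4 D\right) = 4 - 4 D$)
$r{\left(u \right)} = \frac{7 u}{10 + u}$ ($r{\left(u \right)} = \frac{u + 6 u}{u + 10} = \frac{7 u}{10 + u}$)
$o{\left(t,f \right)} = \left(2 - 4 f\right)^{2}$ ($o{\left(t,f \right)} = \left(\left(4 - 4 f\right) - 2\right)^{2} = \left(2 - 4 f\right)^{2}$)
$\frac{1}{o{\left(r{\left(-15 \right)},253 \right)}} = \frac{1}{4 \left(-1 + 2 \cdot 253\right)^{2}} = \frac{1}{4 \left(-1 + 506\right)^{2}} = \frac{1}{4 \cdot 505^{2}} = \frac{1}{4 \cdot 255025} = \frac{1}{1020100}$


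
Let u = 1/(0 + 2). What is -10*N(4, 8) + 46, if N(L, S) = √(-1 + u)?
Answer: 46 - 5*I*√2 ≈ 46.0 - 7.0711*I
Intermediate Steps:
u = ½ (u = 1/2 = ½ ≈ 0.50000)
N(L, S) = I*√2/2 (N(L, S) = √(-1 + ½) = √(-½) = I*√2/2)
-10*N(4, 8) + 46 = -5*I*√2 + 46 = 46 - 5*I*√2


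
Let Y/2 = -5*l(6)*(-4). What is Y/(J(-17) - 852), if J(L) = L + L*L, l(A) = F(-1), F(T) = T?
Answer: 2/29 ≈ 0.068966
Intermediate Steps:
l(A) = -1
Y = -40 (Y = 2*(-5*(-1)*(-4)) = 2*(5*(-4)) = 2*(-20) = -40)
J(L) = L + L²
Y/(J(-17) - 852) = -40/(-17*(1 - 17) - 852) = -40/(-17*(-16) - 852) = -40/(272 - 852) = -40/(-580) = -40*(-1/580) = 2/29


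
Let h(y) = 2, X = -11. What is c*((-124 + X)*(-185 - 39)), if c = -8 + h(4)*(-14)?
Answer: -1088640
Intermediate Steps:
c = -36 (c = -8 + 2*(-14) = -8 - 28 = -36)
c*((-124 + X)*(-185 - 39)) = -36*(-124 - 11)*(-185 - 39) = -(-4860)*(-224) = -36*30240 = -1088640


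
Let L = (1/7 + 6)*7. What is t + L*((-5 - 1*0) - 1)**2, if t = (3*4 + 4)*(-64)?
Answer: 524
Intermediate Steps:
L = 43 (L = (1/7 + 6)*7 = (43/7)*7 = 43)
t = -1024 (t = (12 + 4)*(-64) = 16*(-64) = -1024)
t + L*((-5 - 1*0) - 1)**2 = -1024 + 43*((-5 - 1*0) - 1)**2 = -1024 + 43*((-5 + 0) - 1)**2 = -1024 + 43*(-5 - 1)**2 = -1024 + 43*(-6)**2 = -1024 + 43*36 = -1024 + 1548 = 524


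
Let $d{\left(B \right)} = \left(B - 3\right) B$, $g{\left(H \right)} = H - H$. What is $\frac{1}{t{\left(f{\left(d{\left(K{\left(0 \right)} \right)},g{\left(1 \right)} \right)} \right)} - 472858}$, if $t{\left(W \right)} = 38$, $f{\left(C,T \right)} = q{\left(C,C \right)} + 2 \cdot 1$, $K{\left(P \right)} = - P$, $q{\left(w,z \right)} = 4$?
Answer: $- \frac{1}{472820} \approx -2.115 \cdot 10^{-6}$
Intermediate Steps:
$g{\left(H \right)} = 0$
$d{\left(B \right)} = B \left(-3 + B\right)$ ($d{\left(B \right)} = \left(-3 + B\right) B = B \left(-3 + B\right)$)
$f{\left(C,T \right)} = 6$ ($f{\left(C,T \right)} = 4 + 2 \cdot 1 = 4 + 2 = 6$)
$\frac{1}{t{\left(f{\left(d{\left(K{\left(0 \right)} \right)},g{\left(1 \right)} \right)} \right)} - 472858} = \frac{1}{38 - 472858} = \frac{1}{-472820} = - \frac{1}{472820}$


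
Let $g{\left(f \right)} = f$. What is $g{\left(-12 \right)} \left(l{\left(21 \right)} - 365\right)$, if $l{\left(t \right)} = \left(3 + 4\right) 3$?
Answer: $4128$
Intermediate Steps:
$l{\left(t \right)} = 21$ ($l{\left(t \right)} = 7 \cdot 3 = 21$)
$g{\left(-12 \right)} \left(l{\left(21 \right)} - 365\right) = - 12 \left(21 - 365\right) = \left(-12\right) \left(-344\right) = 4128$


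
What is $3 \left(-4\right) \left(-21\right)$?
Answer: $252$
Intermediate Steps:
$3 \left(-4\right) \left(-21\right) = \left(-12\right) \left(-21\right) = 252$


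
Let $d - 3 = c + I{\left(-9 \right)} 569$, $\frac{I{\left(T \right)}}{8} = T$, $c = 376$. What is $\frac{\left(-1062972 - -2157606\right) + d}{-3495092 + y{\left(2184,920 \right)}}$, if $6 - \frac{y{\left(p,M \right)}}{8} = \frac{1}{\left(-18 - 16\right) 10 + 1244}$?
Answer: $- \frac{119107085}{394939973} \approx -0.30158$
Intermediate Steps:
$I{\left(T \right)} = 8 T$
$d = -40589$ ($d = 3 + \left(376 + 8 \left(-9\right) 569\right) = 3 + \left(376 - 40968\right) = 3 - 40592 = -40589$)
$y{\left(p,M \right)} = \frac{5423}{113}$ ($y{\left(p,M \right)} = 48 - \frac{8}{\left(-18 - 16\right) 10 + 1244} = 48 - \frac{8}{\left(-34\right) 10 + 1244} = 48 - \frac{8}{-340 + 1244} = 48 - \frac{8}{904} = 48 - \frac{1}{113} = \frac{5423}{113}$)
$\frac{\left(-1062972 - -2157606\right) + d}{-3495092 + y{\left(2184,920 \right)}} = \frac{\left(-1062972 - -2157606\right) - 40589}{-3495092 + \frac{5423}{113}} = \frac{\left(-1062972 + 2157606\right) - 40589}{- \frac{394939973}{113}} = \left(1094634 - 40589\right) \left(- \frac{113}{394939973}\right) = 1054045 \left(- \frac{113}{394939973}\right) = - \frac{119107085}{394939973}$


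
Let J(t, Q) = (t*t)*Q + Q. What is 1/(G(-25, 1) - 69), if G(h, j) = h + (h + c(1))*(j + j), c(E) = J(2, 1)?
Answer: -1/134 ≈ -0.0074627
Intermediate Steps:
J(t, Q) = Q + Q*t**2 (J(t, Q) = t**2*Q + Q = Q*t**2 + Q = Q + Q*t**2)
c(E) = 5 (c(E) = 1*(1 + 2**2) = 1*(1 + 4) = 1*5 = 5)
G(h, j) = h + 2*j*(5 + h) (G(h, j) = h + (h + 5)*(j + j) = h + (5 + h)*(2*j) = h + 2*j*(5 + h))
1/(G(-25, 1) - 69) = 1/((-25 + 10*1 + 2*(-25)*1) - 69) = 1/((-25 + 10 - 50) - 69) = 1/(-65 - 69) = 1/(-134) = -1/134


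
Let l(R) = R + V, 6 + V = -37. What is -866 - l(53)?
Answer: -876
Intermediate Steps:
V = -43 (V = -6 - 37 = -43)
l(R) = -43 + R (l(R) = R - 43 = -43 + R)
-866 - l(53) = -866 - (-43 + 53) = -866 - 1*10 = -866 - 10 = -876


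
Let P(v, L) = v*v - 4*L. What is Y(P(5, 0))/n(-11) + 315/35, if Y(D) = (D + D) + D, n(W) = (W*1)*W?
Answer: 1164/121 ≈ 9.6198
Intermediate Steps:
P(v, L) = v² - 4*L
n(W) = W² (n(W) = W*W = W²)
Y(D) = 3*D (Y(D) = 2*D + D = 3*D)
Y(P(5, 0))/n(-11) + 315/35 = (3*(5² - 4*0))/((-11)²) + 315/35 = (3*(25 + 0))/121 + 315*(1/35) = (3*25)*(1/121) + 9 = 75*(1/121) + 9 = 75/121 + 9 = 1164/121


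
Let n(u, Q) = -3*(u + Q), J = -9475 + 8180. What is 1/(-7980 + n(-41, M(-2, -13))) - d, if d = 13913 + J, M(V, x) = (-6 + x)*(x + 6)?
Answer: -104174209/8256 ≈ -12618.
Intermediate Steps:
M(V, x) = (-6 + x)*(6 + x)
J = -1295
d = 12618 (d = 13913 - 1295 = 12618)
n(u, Q) = -3*Q - 3*u (n(u, Q) = -3*(Q + u) = -3*Q - 3*u)
1/(-7980 + n(-41, M(-2, -13))) - d = 1/(-7980 + (-3*(-36 + (-13)²) - 3*(-41))) - 1*12618 = 1/(-7980 + (-3*(-36 + 169) + 123)) - 12618 = 1/(-7980 + (-3*133 + 123)) - 12618 = 1/(-7980 + (-399 + 123)) - 12618 = 1/(-7980 - 276) - 12618 = 1/(-8256) - 12618 = -1/8256 - 12618 = -104174209/8256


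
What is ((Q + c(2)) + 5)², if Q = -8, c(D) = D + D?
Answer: 1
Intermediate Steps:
c(D) = 2*D
((Q + c(2)) + 5)² = ((-8 + 2*2) + 5)² = ((-8 + 4) + 5)² = (-4 + 5)² = 1² = 1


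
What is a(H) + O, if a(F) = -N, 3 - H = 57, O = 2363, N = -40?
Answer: 2403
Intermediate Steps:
H = -54 (H = 3 - 1*57 = 3 - 57 = -54)
a(F) = 40 (a(F) = -1*(-40) = 40)
a(H) + O = 40 + 2363 = 2403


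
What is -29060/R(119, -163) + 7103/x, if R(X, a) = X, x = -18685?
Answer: -543831357/2223515 ≈ -244.58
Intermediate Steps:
-29060/R(119, -163) + 7103/x = -29060/119 + 7103/(-18685) = -29060*1/119 + 7103*(-1/18685) = -29060/119 - 7103/18685 = -543831357/2223515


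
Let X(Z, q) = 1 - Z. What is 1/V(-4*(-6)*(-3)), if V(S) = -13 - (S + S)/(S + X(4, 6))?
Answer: -25/373 ≈ -0.067024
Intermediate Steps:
V(S) = -13 - 2*S/(-3 + S) (V(S) = -13 - (S + S)/(S + (1 - 1*4)) = -13 - 2*S/(S + (1 - 4)) = -13 - 2*S/(S - 3) = -13 - 2*S/(-3 + S))
1/V(-4*(-6)*(-3)) = 1/(3*(13 - 5*(-4*(-6))*(-3))/(-3 - 4*(-6)*(-3))) = 1/(3*(13 - 120*(-3))/(-3 + 24*(-3))) = 1/(3*(13 - 5*(-72))/(-3 - 72)) = 1/(3*(13 + 360)/(-75)) = 1/(3*(-1/75)*373) = 1/(-373/25) = -25/373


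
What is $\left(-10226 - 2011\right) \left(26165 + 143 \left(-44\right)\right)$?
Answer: $-243185901$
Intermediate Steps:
$\left(-10226 - 2011\right) \left(26165 + 143 \left(-44\right)\right) = - 12237 \left(26165 - 6292\right) = \left(-12237\right) 19873 = -243185901$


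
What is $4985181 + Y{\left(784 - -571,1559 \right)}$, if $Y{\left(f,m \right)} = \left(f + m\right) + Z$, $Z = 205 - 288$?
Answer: $4988012$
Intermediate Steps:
$Z = -83$ ($Z = 205 - 288 = -83$)
$Y{\left(f,m \right)} = -83 + f + m$ ($Y{\left(f,m \right)} = \left(f + m\right) - 83 = -83 + f + m$)
$4985181 + Y{\left(784 - -571,1559 \right)} = 4985181 + \left(-83 + \left(784 - -571\right) + 1559\right) = 4985181 + \left(-83 + \left(784 + 571\right) + 1559\right) = 4985181 + \left(-83 + 1355 + 1559\right) = 4985181 + 2831 = 4988012$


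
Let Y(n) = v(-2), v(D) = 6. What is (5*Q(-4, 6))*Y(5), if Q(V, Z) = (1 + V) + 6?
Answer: 90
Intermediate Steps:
Q(V, Z) = 7 + V
Y(n) = 6
(5*Q(-4, 6))*Y(5) = (5*(7 - 4))*6 = (5*3)*6 = 15*6 = 90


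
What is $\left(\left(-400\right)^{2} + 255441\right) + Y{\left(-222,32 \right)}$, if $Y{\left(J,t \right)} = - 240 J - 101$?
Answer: $468620$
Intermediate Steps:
$Y{\left(J,t \right)} = -101 - 240 J$
$\left(\left(-400\right)^{2} + 255441\right) + Y{\left(-222,32 \right)} = \left(\left(-400\right)^{2} + 255441\right) - -53179 = \left(160000 + 255441\right) + \left(-101 + 53280\right) = 415441 + 53179 = 468620$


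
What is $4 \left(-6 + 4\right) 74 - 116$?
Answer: $-708$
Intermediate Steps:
$4 \left(-6 + 4\right) 74 - 116 = 4 \left(-2\right) 74 - 116 = \left(-8\right) 74 - 116 = -592 - 116 = -708$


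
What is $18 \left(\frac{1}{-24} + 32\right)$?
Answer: $\frac{2301}{4} \approx 575.25$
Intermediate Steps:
$18 \left(\frac{1}{-24} + 32\right) = 18 \left(- \frac{1}{24} + 32\right) = 18 \cdot \frac{767}{24} = \frac{2301}{4}$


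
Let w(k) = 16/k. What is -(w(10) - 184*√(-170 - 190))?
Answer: -8/5 + 1104*I*√10 ≈ -1.6 + 3491.2*I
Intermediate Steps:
-(w(10) - 184*√(-170 - 190)) = -(16/10 - 184*√(-170 - 190)) = -(16*(⅒) - 1104*I*√10) = -(8/5 - 1104*I*√10) = -8/5 + 1104*I*√10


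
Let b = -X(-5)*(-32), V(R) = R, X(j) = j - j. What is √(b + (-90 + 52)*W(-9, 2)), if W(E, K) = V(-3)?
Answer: √114 ≈ 10.677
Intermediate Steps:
X(j) = 0
W(E, K) = -3
b = 0 (b = -1*0*(-32) = 0*(-32) = 0)
√(b + (-90 + 52)*W(-9, 2)) = √(0 + (-90 + 52)*(-3)) = √(0 - 38*(-3)) = √(0 + 114) = √114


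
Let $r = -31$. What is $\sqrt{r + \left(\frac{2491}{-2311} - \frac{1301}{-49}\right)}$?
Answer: $\frac{i \sqrt{1446355527}}{16177} \approx 2.3509 i$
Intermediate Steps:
$\sqrt{r + \left(\frac{2491}{-2311} - \frac{1301}{-49}\right)} = \sqrt{-31 + \left(\frac{2491}{-2311} - \frac{1301}{-49}\right)} = \sqrt{-31 + \left(2491 \left(- \frac{1}{2311}\right) - - \frac{1301}{49}\right)} = \sqrt{-31 + \left(- \frac{2491}{2311} + \frac{1301}{49}\right)} = \sqrt{-31 + \frac{2884552}{113239}} = \sqrt{- \frac{625857}{113239}} = \frac{i \sqrt{1446355527}}{16177}$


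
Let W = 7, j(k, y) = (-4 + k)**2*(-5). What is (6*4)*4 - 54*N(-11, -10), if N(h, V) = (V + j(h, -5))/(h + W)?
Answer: -30453/2 ≈ -15227.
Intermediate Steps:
j(k, y) = -5*(-4 + k)**2
N(h, V) = (V - 5*(-4 + h)**2)/(7 + h) (N(h, V) = (V - 5*(-4 + h)**2)/(h + 7) = (V - 5*(-4 + h)**2)/(7 + h))
(6*4)*4 - 54*N(-11, -10) = (6*4)*4 - 54*(-10 - 5*(-4 - 11)**2)/(7 - 11) = 24*4 - 54*(-10 - 5*(-15)**2)/(-4) = 96 - (-27)*(-10 - 5*225)/2 = 96 - (-27)*(-10 - 1125)/2 = 96 - (-27)*(-1135)/2 = 96 - 54*1135/4 = 96 - 30645/2 = -30453/2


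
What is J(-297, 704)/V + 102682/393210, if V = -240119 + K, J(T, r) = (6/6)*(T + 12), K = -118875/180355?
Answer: 446703835498559/1702865940419520 ≈ 0.26232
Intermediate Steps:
K = -23775/36071 (K = -118875*1/180355 = -23775/36071 ≈ -0.65912)
J(T, r) = 12 + T (J(T, r) = (6*(⅙))*(12 + T) = 1*(12 + T) = 12 + T)
V = -8661356224/36071 (V = -240119 - 23775/36071 = -8661356224/36071 ≈ -2.4012e+5)
J(-297, 704)/V + 102682/393210 = (12 - 297)/(-8661356224/36071) + 102682/393210 = -285*(-36071/8661356224) + 102682*(1/393210) = 10280235/8661356224 + 51341/196605 = 446703835498559/1702865940419520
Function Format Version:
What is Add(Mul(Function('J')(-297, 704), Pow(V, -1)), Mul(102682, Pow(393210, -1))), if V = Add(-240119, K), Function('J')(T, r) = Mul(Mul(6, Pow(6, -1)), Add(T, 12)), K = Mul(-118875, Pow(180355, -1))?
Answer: Rational(446703835498559, 1702865940419520) ≈ 0.26232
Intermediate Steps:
K = Rational(-23775, 36071) (K = Mul(-118875, Rational(1, 180355)) = Rational(-23775, 36071) ≈ -0.65912)
Function('J')(T, r) = Add(12, T) (Function('J')(T, r) = Mul(Mul(6, Rational(1, 6)), Add(12, T)) = Mul(1, Add(12, T)) = Add(12, T))
V = Rational(-8661356224, 36071) (V = Add(-240119, Rational(-23775, 36071)) = Rational(-8661356224, 36071) ≈ -2.4012e+5)
Add(Mul(Function('J')(-297, 704), Pow(V, -1)), Mul(102682, Pow(393210, -1))) = Add(Mul(Add(12, -297), Pow(Rational(-8661356224, 36071), -1)), Mul(102682, Pow(393210, -1))) = Add(Mul(-285, Rational(-36071, 8661356224)), Mul(102682, Rational(1, 393210))) = Add(Rational(10280235, 8661356224), Rational(51341, 196605)) = Rational(446703835498559, 1702865940419520)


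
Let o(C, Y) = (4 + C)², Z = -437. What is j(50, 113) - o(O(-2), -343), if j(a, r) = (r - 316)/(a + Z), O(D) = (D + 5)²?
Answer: -65200/387 ≈ -168.48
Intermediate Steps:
O(D) = (5 + D)²
j(a, r) = (-316 + r)/(-437 + a) (j(a, r) = (r - 316)/(a - 437) = (-316 + r)/(-437 + a))
j(50, 113) - o(O(-2), -343) = (-316 + 113)/(-437 + 50) - (4 + (5 - 2)²)² = -203/(-387) - (4 + 3²)² = -1/387*(-203) - (4 + 9)² = 203/387 - 1*13² = 203/387 - 1*169 = 203/387 - 169 = -65200/387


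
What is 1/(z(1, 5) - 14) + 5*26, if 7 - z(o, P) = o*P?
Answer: 1559/12 ≈ 129.92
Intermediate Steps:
z(o, P) = 7 - P*o (z(o, P) = 7 - o*P = 7 - P*o)
1/(z(1, 5) - 14) + 5*26 = 1/((7 - 1*5*1) - 14) + 5*26 = 1/((7 - 5) - 14) + 130 = 1/(2 - 14) + 130 = 1/(-12) + 130 = -1/12 + 130 = 1559/12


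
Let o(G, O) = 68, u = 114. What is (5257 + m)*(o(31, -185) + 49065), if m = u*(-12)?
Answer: 191078237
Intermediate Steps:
m = -1368 (m = 114*(-12) = -1368)
(5257 + m)*(o(31, -185) + 49065) = (5257 - 1368)*(68 + 49065) = 3889*49133 = 191078237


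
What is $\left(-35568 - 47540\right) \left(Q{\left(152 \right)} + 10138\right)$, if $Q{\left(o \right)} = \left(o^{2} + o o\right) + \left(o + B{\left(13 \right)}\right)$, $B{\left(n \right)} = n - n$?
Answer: $-4695435784$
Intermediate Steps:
$B{\left(n \right)} = 0$
$Q{\left(o \right)} = o + 2 o^{2}$ ($Q{\left(o \right)} = \left(o^{2} + o o\right) + \left(o + 0\right) = \left(o^{2} + o^{2}\right) + o = 2 o^{2} + o = o + 2 o^{2}$)
$\left(-35568 - 47540\right) \left(Q{\left(152 \right)} + 10138\right) = \left(-35568 - 47540\right) \left(152 \left(1 + 2 \cdot 152\right) + 10138\right) = - 83108 \left(152 \left(1 + 304\right) + 10138\right) = - 83108 \left(152 \cdot 305 + 10138\right) = - 83108 \left(46360 + 10138\right) = \left(-83108\right) 56498 = -4695435784$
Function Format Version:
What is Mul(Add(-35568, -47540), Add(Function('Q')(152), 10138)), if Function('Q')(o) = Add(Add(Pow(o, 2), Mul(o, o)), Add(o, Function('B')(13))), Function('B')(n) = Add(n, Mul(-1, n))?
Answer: -4695435784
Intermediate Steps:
Function('B')(n) = 0
Function('Q')(o) = Add(o, Mul(2, Pow(o, 2))) (Function('Q')(o) = Add(Add(Pow(o, 2), Mul(o, o)), Add(o, 0)) = Add(Add(Pow(o, 2), Pow(o, 2)), o) = Add(Mul(2, Pow(o, 2)), o) = Add(o, Mul(2, Pow(o, 2))))
Mul(Add(-35568, -47540), Add(Function('Q')(152), 10138)) = Mul(Add(-35568, -47540), Add(Mul(152, Add(1, Mul(2, 152))), 10138)) = Mul(-83108, Add(Mul(152, Add(1, 304)), 10138)) = Mul(-83108, Add(Mul(152, 305), 10138)) = Mul(-83108, Add(46360, 10138)) = Mul(-83108, 56498) = -4695435784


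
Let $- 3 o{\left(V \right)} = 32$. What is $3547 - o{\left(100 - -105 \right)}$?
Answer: $\frac{10673}{3} \approx 3557.7$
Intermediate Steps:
$o{\left(V \right)} = - \frac{32}{3}$ ($o{\left(V \right)} = \left(- \frac{1}{3}\right) 32 = - \frac{32}{3}$)
$3547 - o{\left(100 - -105 \right)} = 3547 - - \frac{32}{3} = 3547 + \frac{32}{3} = \frac{10673}{3}$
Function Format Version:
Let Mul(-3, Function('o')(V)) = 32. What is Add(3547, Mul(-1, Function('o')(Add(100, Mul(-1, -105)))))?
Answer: Rational(10673, 3) ≈ 3557.7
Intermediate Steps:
Function('o')(V) = Rational(-32, 3) (Function('o')(V) = Mul(Rational(-1, 3), 32) = Rational(-32, 3))
Add(3547, Mul(-1, Function('o')(Add(100, Mul(-1, -105))))) = Add(3547, Mul(-1, Rational(-32, 3))) = Add(3547, Rational(32, 3)) = Rational(10673, 3)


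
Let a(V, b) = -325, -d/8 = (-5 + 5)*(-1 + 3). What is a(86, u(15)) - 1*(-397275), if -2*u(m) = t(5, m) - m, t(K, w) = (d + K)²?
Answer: 396950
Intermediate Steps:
d = 0 (d = -8*(-5 + 5)*(-1 + 3) = -0*2 = -8*0 = 0)
t(K, w) = K² (t(K, w) = (0 + K)² = K²)
u(m) = -25/2 + m/2 (u(m) = -(5² - m)/2 = -(25 - m)/2 = -25/2 + m/2)
a(86, u(15)) - 1*(-397275) = -325 - 1*(-397275) = -325 + 397275 = 396950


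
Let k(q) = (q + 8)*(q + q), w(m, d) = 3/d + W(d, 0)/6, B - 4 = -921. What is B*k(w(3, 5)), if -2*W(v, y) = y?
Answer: -236586/25 ≈ -9463.4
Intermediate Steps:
B = -917 (B = 4 - 921 = -917)
W(v, y) = -y/2
w(m, d) = 3/d (w(m, d) = 3/d - 1/2*0/6 = 3/d + 0*(1/6) = 3/d + 0 = 3/d)
k(q) = 2*q*(8 + q) (k(q) = (8 + q)*(2*q) = 2*q*(8 + q))
B*k(w(3, 5)) = -1834*3/5*(8 + 3/5) = -1834*3*(1/5)*(8 + 3*(1/5)) = -1834*3*(8 + 3/5)/5 = -1834*3*43/(5*5) = -917*258/25 = -236586/25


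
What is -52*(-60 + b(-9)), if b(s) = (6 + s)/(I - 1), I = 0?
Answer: 2964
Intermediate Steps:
b(s) = -6 - s (b(s) = (6 + s)/(0 - 1) = (6 + s)/(-1) = (6 + s)*(-1) = -6 - s)
-52*(-60 + b(-9)) = -52*(-60 + (-6 - 1*(-9))) = -52*(-60 + (-6 + 9)) = -52*(-60 + 3) = -52*(-57) = 2964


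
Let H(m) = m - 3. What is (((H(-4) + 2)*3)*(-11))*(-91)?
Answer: -15015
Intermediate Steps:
H(m) = -3 + m
(((H(-4) + 2)*3)*(-11))*(-91) = ((((-3 - 4) + 2)*3)*(-11))*(-91) = (((-7 + 2)*3)*(-11))*(-91) = (-5*3*(-11))*(-91) = -15*(-11)*(-91) = 165*(-91) = -15015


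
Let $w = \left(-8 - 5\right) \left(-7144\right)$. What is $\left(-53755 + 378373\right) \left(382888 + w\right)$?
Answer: $154440259680$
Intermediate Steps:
$w = 92872$ ($w = \left(-8 - 5\right) \left(-7144\right) = \left(-13\right) \left(-7144\right) = 92872$)
$\left(-53755 + 378373\right) \left(382888 + w\right) = \left(-53755 + 378373\right) \left(382888 + 92872\right) = 324618 \cdot 475760 = 154440259680$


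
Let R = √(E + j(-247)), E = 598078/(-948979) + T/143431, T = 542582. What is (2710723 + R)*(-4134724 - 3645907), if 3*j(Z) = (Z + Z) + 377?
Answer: -21091135406213 - 7780631*I*√664135006927763218041599/136113006949 ≈ -2.1091e+13 - 4.6585e+7*I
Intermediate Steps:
E = 429115998160/136113006949 (E = 598078/(-948979) + 542582/143431 = 598078*(-1/948979) + 542582*(1/143431) = -598078/948979 + 542582/143431 = 429115998160/136113006949 ≈ 3.1526)
j(Z) = 377/3 + 2*Z/3 (j(Z) = ((Z + Z) + 377)/3 = (2*Z + 377)/3 = (377 + 2*Z)/3 = 377/3 + 2*Z/3)
R = I*√664135006927763218041599/136113006949 (R = √(429115998160/136113006949 + (377/3 + (⅔)*(-247))) = √(429115998160/136113006949 + (377/3 - 494/3)) = √(429115998160/136113006949 - 39) = √(-4879291272851/136113006949) = I*√664135006927763218041599/136113006949 ≈ 5.9873*I)
(2710723 + R)*(-4134724 - 3645907) = (2710723 + I*√664135006927763218041599/136113006949)*(-4134724 - 3645907) = (2710723 + I*√664135006927763218041599/136113006949)*(-7780631) = -21091135406213 - 7780631*I*√664135006927763218041599/136113006949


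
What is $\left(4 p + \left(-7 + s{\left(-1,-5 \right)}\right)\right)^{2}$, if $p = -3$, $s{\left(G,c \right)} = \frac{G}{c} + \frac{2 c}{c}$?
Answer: $\frac{7056}{25} \approx 282.24$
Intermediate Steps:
$s{\left(G,c \right)} = 2 + \frac{G}{c}$ ($s{\left(G,c \right)} = \frac{G}{c} + 2 = 2 + \frac{G}{c}$)
$\left(4 p + \left(-7 + s{\left(-1,-5 \right)}\right)\right)^{2} = \left(4 \left(-3\right) + \left(-7 + \left(2 - \frac{1}{-5}\right)\right)\right)^{2} = \left(-12 + \left(-7 + \left(2 - - \frac{1}{5}\right)\right)\right)^{2} = \left(-12 + \left(-7 + \left(2 + \frac{1}{5}\right)\right)\right)^{2} = \left(-12 + \left(-7 + \frac{11}{5}\right)\right)^{2} = \left(-12 - \frac{24}{5}\right)^{2} = \left(- \frac{84}{5}\right)^{2} = \frac{7056}{25}$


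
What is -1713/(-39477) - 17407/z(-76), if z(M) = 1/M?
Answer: 17408462759/13159 ≈ 1.3229e+6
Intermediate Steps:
-1713/(-39477) - 17407/z(-76) = -1713/(-39477) - 17407/(1/(-76)) = -1713*(-1/39477) - 17407/(-1/76) = 571/13159 - 17407*(-76) = 571/13159 + 1322932 = 17408462759/13159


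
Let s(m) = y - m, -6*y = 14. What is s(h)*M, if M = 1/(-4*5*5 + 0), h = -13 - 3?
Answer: -41/300 ≈ -0.13667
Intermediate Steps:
y = -7/3 (y = -1/6*14 = -7/3 ≈ -2.3333)
h = -16
s(m) = -7/3 - m
M = -1/100 (M = 1/(-20*5 + 0) = 1/(-100 + 0) = 1/(-100) = -1/100 ≈ -0.010000)
s(h)*M = (-7/3 - 1*(-16))*(-1/100) = (-7/3 + 16)*(-1/100) = (41/3)*(-1/100) = -41/300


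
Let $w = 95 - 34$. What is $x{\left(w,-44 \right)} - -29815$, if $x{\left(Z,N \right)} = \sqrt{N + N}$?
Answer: $29815 + 2 i \sqrt{22} \approx 29815.0 + 9.3808 i$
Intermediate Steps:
$w = 61$
$x{\left(Z,N \right)} = \sqrt{2} \sqrt{N}$ ($x{\left(Z,N \right)} = \sqrt{2 N} = \sqrt{2} \sqrt{N}$)
$x{\left(w,-44 \right)} - -29815 = \sqrt{2} \sqrt{-44} - -29815 = \sqrt{2} \cdot 2 i \sqrt{11} + 29815 = 2 i \sqrt{22} + 29815 = 29815 + 2 i \sqrt{22}$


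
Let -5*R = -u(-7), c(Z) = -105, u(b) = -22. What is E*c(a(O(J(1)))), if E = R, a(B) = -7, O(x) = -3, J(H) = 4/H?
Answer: 462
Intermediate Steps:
R = -22/5 (R = -(-1)*(-22)/5 = -⅕*22 = -22/5 ≈ -4.4000)
E = -22/5 ≈ -4.4000
E*c(a(O(J(1)))) = -22/5*(-105) = 462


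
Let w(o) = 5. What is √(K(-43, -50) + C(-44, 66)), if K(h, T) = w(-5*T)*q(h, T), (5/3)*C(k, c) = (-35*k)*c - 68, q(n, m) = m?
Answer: √1517330/5 ≈ 246.36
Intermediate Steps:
C(k, c) = -204/5 - 21*c*k (C(k, c) = 3*((-35*k)*c - 68)/5 = 3*(-35*c*k - 68)/5 = 3*(-68 - 35*c*k)/5 = -204/5 - 21*c*k)
K(h, T) = 5*T
√(K(-43, -50) + C(-44, 66)) = √(5*(-50) + (-204/5 - 21*66*(-44))) = √(-250 + (-204/5 + 60984)) = √(-250 + 304716/5) = √(303466/5) = √1517330/5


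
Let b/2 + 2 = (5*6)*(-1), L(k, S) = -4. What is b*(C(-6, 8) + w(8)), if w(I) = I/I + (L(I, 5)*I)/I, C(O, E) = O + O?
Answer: 960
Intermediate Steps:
C(O, E) = 2*O
w(I) = -3 (w(I) = I/I + (-4*I)/I = 1 - 4 = -3)
b = -64 (b = -4 + 2*((5*6)*(-1)) = -4 + 2*(30*(-1)) = -4 + 2*(-30) = -4 - 60 = -64)
b*(C(-6, 8) + w(8)) = -64*(2*(-6) - 3) = -64*(-12 - 3) = -64*(-15) = 960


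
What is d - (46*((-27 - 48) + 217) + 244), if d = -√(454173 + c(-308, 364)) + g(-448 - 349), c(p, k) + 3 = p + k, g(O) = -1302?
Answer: -8078 - √454226 ≈ -8752.0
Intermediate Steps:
c(p, k) = -3 + k + p (c(p, k) = -3 + (p + k) = -3 + (k + p) = -3 + k + p)
d = -1302 - √454226 (d = -√(454173 + (-3 + 364 - 308)) - 1302 = -√(454173 + 53) - 1302 = -√454226 - 1302 = -1302 - √454226 ≈ -1976.0)
d - (46*((-27 - 48) + 217) + 244) = (-1302 - √454226) - (46*((-27 - 48) + 217) + 244) = (-1302 - √454226) - (46*(-75 + 217) + 244) = (-1302 - √454226) - (46*142 + 244) = (-1302 - √454226) - (6532 + 244) = (-1302 - √454226) - 1*6776 = (-1302 - √454226) - 6776 = -8078 - √454226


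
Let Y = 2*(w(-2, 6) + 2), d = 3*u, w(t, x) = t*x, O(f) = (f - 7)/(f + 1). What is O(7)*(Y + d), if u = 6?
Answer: 0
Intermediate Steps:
O(f) = (-7 + f)/(1 + f)
d = 18 (d = 3*6 = 18)
Y = -20 (Y = 2*(-2*6 + 2) = 2*(-12 + 2) = 2*(-10) = -20)
O(7)*(Y + d) = ((-7 + 7)/(1 + 7))*(-20 + 18) = (0/8)*(-2) = ((⅛)*0)*(-2) = 0*(-2) = 0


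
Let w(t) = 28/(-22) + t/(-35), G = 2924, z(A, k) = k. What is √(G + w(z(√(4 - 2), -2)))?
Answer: 2*√108307430/385 ≈ 54.063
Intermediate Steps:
w(t) = -14/11 - t/35 (w(t) = 28*(-1/22) + t*(-1/35) = -14/11 - t/35)
√(G + w(z(√(4 - 2), -2))) = √(2924 + (-14/11 - 1/35*(-2))) = √(2924 + (-14/11 + 2/35)) = √(2924 - 468/385) = √(1125272/385) = 2*√108307430/385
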